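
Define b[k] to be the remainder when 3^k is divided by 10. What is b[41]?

Computing terms: b[1] = 3; b[2] = 9; b[3] = 7; b[4] = 1; b[5] = 3.
Since b[5] = b[1] = 3, the sequence is periodic with period 4.
So b[41] = b[1 + ((41-1) mod 4)] = b[1] = 3.

3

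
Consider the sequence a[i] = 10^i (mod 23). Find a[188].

Listing terms: a[1] = 10, a[2] = 8, a[3] = 11, a[4] = 18, a[5] = 19, a[6] = 6, a[7] = 14, a[8] = 2, a[9] = 20, a[10] = 16, a[11] = 22, a[12] = 13, a[13] = 15, a[14] = 12, a[15] = 5, a[16] = 4, a[17] = 17, a[18] = 9, a[19] = 21, a[20] = 3, a[21] = 7, a[22] = 1, a[23] = 10.
The sequence repeats with period 22.
So a[188] = a[1 + ((188-1) mod 22)] = a[12] = 13.

13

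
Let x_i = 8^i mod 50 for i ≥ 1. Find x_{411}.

We have x_1 = 8; x_2 = 14; x_3 = 12; x_4 = 46; x_5 = 18; x_6 = 44; x_7 = 2; x_8 = 16; x_9 = 28; x_{10} = 24; x_{11} = 42; x_{12} = 36; x_{13} = 38; x_{14} = 4; x_{15} = 32; x_{16} = 6; x_{17} = 48; x_{18} = 34; x_{19} = 22; x_{20} = 26; x_{21} = 8.
Since x_{21} = x_1 = 8, the sequence is periodic with period 20.
So x_{411} = x_{1 + ((411-1) mod 20)} = x_{11} = 42.

42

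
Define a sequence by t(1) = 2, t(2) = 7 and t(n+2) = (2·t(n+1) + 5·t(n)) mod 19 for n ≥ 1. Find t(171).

t(1) = 2; t(2) = 7; t(3) = 5; t(4) = 7; t(5) = 1; t(6) = 18; t(7) = 3; t(8) = 1; t(9) = 17; t(10) = 1; t(11) = 11; t(12) = 8; t(13) = 14; t(14) = 11; t(15) = 16; t(16) = 11; t(17) = 7; t(18) = 12; t(19) = 2; t(20) = 7.
The sequence repeats with period 18.
So t(171) = t(1 + ((171-1) mod 18)) = t(9) = 17.

17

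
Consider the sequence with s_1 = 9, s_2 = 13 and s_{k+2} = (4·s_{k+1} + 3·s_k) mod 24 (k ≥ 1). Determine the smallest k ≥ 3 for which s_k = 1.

We have s_1 = 9,  s_2 = 13,  s_3 = 7,  s_4 = 19,  s_5 = 1,  s_6 = 13,  s_7 = 7.
Since (s_6, s_7) = (s_2, s_3) = (13, 7) (two consecutive terms determine the rest), the sequence is eventually periodic: after a pre-period of length 1 it cycles with period 4.
The value 1 first appears (with k ≥ 3) at s_5.

5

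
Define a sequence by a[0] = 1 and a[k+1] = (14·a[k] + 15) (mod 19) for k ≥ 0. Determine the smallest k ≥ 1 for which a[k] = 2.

11

We have a[0] = 1,  a[1] = 10,  a[2] = 3,  a[3] = 0,  a[4] = 15,  a[5] = 16,  a[6] = 11,  a[7] = 17,  a[8] = 6,  a[9] = 4,  a[10] = 14,  a[11] = 2,  a[12] = 5,  a[13] = 9,  a[14] = 8,  a[15] = 13,  a[16] = 7,  a[17] = 18,  a[18] = 1.
The sequence repeats with period 18.
The value 2 first appears (with k ≥ 1) at a[11].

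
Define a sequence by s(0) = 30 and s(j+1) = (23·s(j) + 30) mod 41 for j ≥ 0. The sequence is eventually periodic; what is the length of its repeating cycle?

Computing terms: s(0) = 30, s(1) = 23, s(2) = 26, s(3) = 13, s(4) = 1, s(5) = 12, s(6) = 19, s(7) = 16, s(8) = 29, s(9) = 0, s(10) = 30.
Since s(10) = s(0) = 30, the sequence is periodic with period 10.

10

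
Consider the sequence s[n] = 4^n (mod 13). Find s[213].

Listing terms: s[0] = 1; s[1] = 4; s[2] = 3; s[3] = 12; s[4] = 9; s[5] = 10; s[6] = 1.
Since s[6] = s[0] = 1, the sequence is periodic with period 6.
So s[213] = s[0 + ((213-0) mod 6)] = s[3] = 12.

12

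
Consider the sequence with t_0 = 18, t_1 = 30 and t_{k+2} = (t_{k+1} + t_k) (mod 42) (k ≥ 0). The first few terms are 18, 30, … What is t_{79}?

12

We have t_0 = 18; t_1 = 30; t_2 = 6; t_3 = 36; t_4 = 0; t_5 = 36; t_6 = 36; t_7 = 30; t_8 = 24; t_9 = 12; t_{10} = 36; t_{11} = 6; t_{12} = 0; t_{13} = 6; t_{14} = 6; t_{15} = 12; t_{16} = 18; t_{17} = 30.
Since (t_{16}, t_{17}) = (t_0, t_1) = (18, 30) (two consecutive terms determine the rest), the sequence is periodic with period 16.
(79 - 0) mod 16 = 15, so t_{79} = t_{15} = 12.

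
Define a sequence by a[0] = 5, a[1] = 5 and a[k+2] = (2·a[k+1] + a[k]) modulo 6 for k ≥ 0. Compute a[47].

1

a[0] = 5, a[1] = 5, a[2] = 3, a[3] = 5, a[4] = 1, a[5] = 1, a[6] = 3, a[7] = 1, a[8] = 5, a[9] = 5.
The sequence repeats with period 8.
(47 - 0) mod 8 = 7, so a[47] = a[7] = 1.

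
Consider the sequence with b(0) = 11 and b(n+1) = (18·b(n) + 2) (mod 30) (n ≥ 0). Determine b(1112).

26

b(0) = 11,  b(1) = 20,  b(2) = 2,  b(3) = 8,  b(4) = 26,  b(5) = 20.
Since b(5) = b(1) = 20, the sequence is eventually periodic: after a pre-period of length 1 it cycles with period 4.
For n ≥ 1, b(n) depends only on (n - 1) mod 4. (1112 - 1) mod 4 = 3, so b(1112) = b(4) = 26.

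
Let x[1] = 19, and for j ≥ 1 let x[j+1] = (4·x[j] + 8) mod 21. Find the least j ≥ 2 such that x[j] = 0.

2

We have x[1] = 19,  x[2] = 0,  x[3] = 8,  x[4] = 19.
The sequence repeats with period 3.
The value 0 first appears (with j ≥ 2) at x[2].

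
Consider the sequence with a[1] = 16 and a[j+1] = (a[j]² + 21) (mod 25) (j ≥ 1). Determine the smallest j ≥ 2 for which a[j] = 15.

6

We have a[1] = 16,  a[2] = 2,  a[3] = 0,  a[4] = 21,  a[5] = 12,  a[6] = 15,  a[7] = 21.
Since a[7] = a[4] = 21, the sequence is eventually periodic: after a pre-period of length 3 it cycles with period 3.
The value 15 first appears (with j ≥ 2) at a[6].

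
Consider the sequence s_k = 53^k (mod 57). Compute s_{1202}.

Listing terms: s_1 = 53,  s_2 = 16,  s_3 = 50,  s_4 = 28,  s_5 = 2,  s_6 = 49,  s_7 = 32,  s_8 = 43,  s_9 = 56,  s_{10} = 4,  s_{11} = 41,  s_{12} = 7,  s_{13} = 29,  s_{14} = 55,  s_{15} = 8,  s_{16} = 25,  s_{17} = 14,  s_{18} = 1,  s_{19} = 53.
Since s_{19} = s_1 = 53, the sequence is periodic with period 18.
(1202 - 1) mod 18 = 13, so s_{1202} = s_{14} = 55.

55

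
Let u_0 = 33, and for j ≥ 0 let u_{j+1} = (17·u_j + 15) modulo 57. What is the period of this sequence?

9

Computing terms: u_0 = 33, u_1 = 6, u_2 = 3, u_3 = 9, u_4 = 54, u_5 = 21, u_6 = 30, u_7 = 12, u_8 = 48, u_9 = 33.
The sequence repeats with period 9.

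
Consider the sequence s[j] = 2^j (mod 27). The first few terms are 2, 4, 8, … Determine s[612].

We have s[1] = 2,  s[2] = 4,  s[3] = 8,  s[4] = 16,  s[5] = 5,  s[6] = 10,  s[7] = 20,  s[8] = 13,  s[9] = 26,  s[10] = 25,  s[11] = 23,  s[12] = 19,  s[13] = 11,  s[14] = 22,  s[15] = 17,  s[16] = 7,  s[17] = 14,  s[18] = 1,  s[19] = 2.
Since s[19] = s[1] = 2, the sequence is periodic with period 18.
(612 - 1) mod 18 = 17, so s[612] = s[18] = 1.

1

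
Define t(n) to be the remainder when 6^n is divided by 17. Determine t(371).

Computing terms: t(1) = 6; t(2) = 2; t(3) = 12; t(4) = 4; t(5) = 7; t(6) = 8; t(7) = 14; t(8) = 16; t(9) = 11; t(10) = 15; t(11) = 5; t(12) = 13; t(13) = 10; t(14) = 9; t(15) = 3; t(16) = 1; t(17) = 6.
The sequence repeats with period 16.
(371 - 1) mod 16 = 2, so t(371) = t(3) = 12.

12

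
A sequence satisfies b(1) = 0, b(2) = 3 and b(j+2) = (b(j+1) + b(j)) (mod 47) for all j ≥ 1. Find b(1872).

44

Listing terms: b(1) = 0, b(2) = 3, b(3) = 3, b(4) = 6, b(5) = 9, b(6) = 15, b(7) = 24, b(8) = 39, b(9) = 16, b(10) = 8, b(11) = 24, b(12) = 32, b(13) = 9, b(14) = 41, b(15) = 3, b(16) = 44, b(17) = 0, b(18) = 44, b(19) = 44, b(20) = 41, b(21) = 38, b(22) = 32, b(23) = 23, b(24) = 8, b(25) = 31, b(26) = 39, b(27) = 23, b(28) = 15, b(29) = 38, b(30) = 6, b(31) = 44, b(32) = 3, b(33) = 0, b(34) = 3.
The sequence repeats with period 32.
So b(1872) = b(1 + ((1872-1) mod 32)) = b(16) = 44.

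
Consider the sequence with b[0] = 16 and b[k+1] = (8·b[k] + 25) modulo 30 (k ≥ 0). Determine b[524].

Computing terms: b[0] = 16; b[1] = 3; b[2] = 19; b[3] = 27; b[4] = 1; b[5] = 3.
Since b[5] = b[1] = 3, the sequence is eventually periodic: after a pre-period of length 1 it cycles with period 4.
For k ≥ 1, b[k] depends only on (k - 1) mod 4. (524 - 1) mod 4 = 3, so b[524] = b[4] = 1.

1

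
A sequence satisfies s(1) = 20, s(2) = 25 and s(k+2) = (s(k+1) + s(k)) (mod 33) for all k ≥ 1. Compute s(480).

5

s(1) = 20,  s(2) = 25,  s(3) = 12,  s(4) = 4,  s(5) = 16,  s(6) = 20,  s(7) = 3,  s(8) = 23,  s(9) = 26,  s(10) = 16,  s(11) = 9,  s(12) = 25,  s(13) = 1,  s(14) = 26,  s(15) = 27,  s(16) = 20,  s(17) = 14,  s(18) = 1,  s(19) = 15,  s(20) = 16,  s(21) = 31,  s(22) = 14,  s(23) = 12,  s(24) = 26,  s(25) = 5,  s(26) = 31,  s(27) = 3,  s(28) = 1,  s(29) = 4,  s(30) = 5,  s(31) = 9,  s(32) = 14,  s(33) = 23,  s(34) = 4,  s(35) = 27,  s(36) = 31,  s(37) = 25,  s(38) = 23,  s(39) = 15,  s(40) = 5,  s(41) = 20,  s(42) = 25.
The sequence repeats with period 40.
(480 - 1) mod 40 = 39, so s(480) = s(40) = 5.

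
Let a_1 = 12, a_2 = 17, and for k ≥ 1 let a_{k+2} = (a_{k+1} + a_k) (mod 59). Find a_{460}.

We have a_1 = 12, a_2 = 17, a_3 = 29, a_4 = 46, a_5 = 16, a_6 = 3, a_7 = 19, a_8 = 22, a_9 = 41, a_{10} = 4, a_{11} = 45, a_{12} = 49, a_{13} = 35, a_{14} = 25, a_{15} = 1, a_{16} = 26, a_{17} = 27, a_{18} = 53, a_{19} = 21, a_{20} = 15, a_{21} = 36, a_{22} = 51, a_{23} = 28, a_{24} = 20, a_{25} = 48, a_{26} = 9, a_{27} = 57, a_{28} = 7, a_{29} = 5, a_{30} = 12, a_{31} = 17.
Since (a_{30}, a_{31}) = (a_1, a_2) = (12, 17) (two consecutive terms determine the rest), the sequence is periodic with period 29.
So a_{460} = a_{1 + ((460-1) mod 29)} = a_{25} = 48.

48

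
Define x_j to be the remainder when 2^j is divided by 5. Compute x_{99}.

3

We have x_0 = 1, x_1 = 2, x_2 = 4, x_3 = 3, x_4 = 1.
Since x_4 = x_0 = 1, the sequence is periodic with period 4.
(99 - 0) mod 4 = 3, so x_{99} = x_3 = 3.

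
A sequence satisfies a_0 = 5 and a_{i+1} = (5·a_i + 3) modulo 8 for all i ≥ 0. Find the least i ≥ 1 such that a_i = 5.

a_0 = 5, a_1 = 4, a_2 = 7, a_3 = 6, a_4 = 1, a_5 = 0, a_6 = 3, a_7 = 2, a_8 = 5.
The sequence repeats with period 8.
The value 5 next appears (with i ≥ 1) at a_8.

8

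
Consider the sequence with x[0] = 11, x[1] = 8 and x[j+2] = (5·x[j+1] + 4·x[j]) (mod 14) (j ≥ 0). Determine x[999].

6

Listing terms: x[0] = 11,  x[1] = 8,  x[2] = 0,  x[3] = 4,  x[4] = 6,  x[5] = 4,  x[6] = 2,  x[7] = 12,  x[8] = 12,  x[9] = 10,  x[10] = 0,  x[11] = 12,  x[12] = 4,  x[13] = 12,  x[14] = 6,  x[15] = 8,  x[16] = 8,  x[17] = 2,  x[18] = 0,  x[19] = 8,  x[20] = 12,  x[21] = 8,  x[22] = 4,  x[23] = 10,  x[24] = 10,  x[25] = 6,  x[26] = 0,  x[27] = 10,  x[28] = 8,  x[29] = 10,  x[30] = 12,  x[31] = 2,  x[32] = 2,  x[33] = 4,  x[34] = 0,  x[35] = 2,  x[36] = 10,  x[37] = 2,  x[38] = 8,  x[39] = 6,  x[40] = 6,  x[41] = 12,  x[42] = 0,  x[43] = 6,  x[44] = 2,  x[45] = 6,  x[46] = 10,  x[47] = 4,  x[48] = 4,  x[49] = 8,  x[50] = 0.
Since (x[49], x[50]) = (x[1], x[2]) = (8, 0) (two consecutive terms determine the rest), the sequence is eventually periodic: after a pre-period of length 1 it cycles with period 48.
For j ≥ 1, x[j] depends only on (j - 1) mod 48. (999 - 1) mod 48 = 38, so x[999] = x[39] = 6.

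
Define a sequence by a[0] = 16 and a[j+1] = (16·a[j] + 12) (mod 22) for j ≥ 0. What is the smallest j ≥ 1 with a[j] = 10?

a[0] = 16,  a[1] = 4,  a[2] = 10,  a[3] = 18,  a[4] = 14,  a[5] = 16.
The sequence repeats with period 5.
The value 10 first appears (with j ≥ 1) at a[2].

2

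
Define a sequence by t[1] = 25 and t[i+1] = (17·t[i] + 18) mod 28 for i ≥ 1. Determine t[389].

We have t[1] = 25, t[2] = 23, t[3] = 17, t[4] = 27, t[5] = 1, t[6] = 7, t[7] = 25.
Since t[7] = t[1] = 25, the sequence is periodic with period 6.
(389 - 1) mod 6 = 4, so t[389] = t[5] = 1.

1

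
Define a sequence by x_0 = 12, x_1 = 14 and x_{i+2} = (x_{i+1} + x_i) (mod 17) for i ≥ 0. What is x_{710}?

9

x_0 = 12; x_1 = 14; x_2 = 9; x_3 = 6; x_4 = 15; x_5 = 4; x_6 = 2; x_7 = 6; x_8 = 8; x_9 = 14; x_{10} = 5; x_{11} = 2; x_{12} = 7; x_{13} = 9; x_{14} = 16; x_{15} = 8; x_{16} = 7; x_{17} = 15; x_{18} = 5; x_{19} = 3; x_{20} = 8; x_{21} = 11; x_{22} = 2; x_{23} = 13; x_{24} = 15; x_{25} = 11; x_{26} = 9; x_{27} = 3; x_{28} = 12; x_{29} = 15; x_{30} = 10; x_{31} = 8; x_{32} = 1; x_{33} = 9; x_{34} = 10; x_{35} = 2; x_{36} = 12; x_{37} = 14.
The sequence repeats with period 36.
So x_{710} = x_{0 + ((710-0) mod 36)} = x_{26} = 9.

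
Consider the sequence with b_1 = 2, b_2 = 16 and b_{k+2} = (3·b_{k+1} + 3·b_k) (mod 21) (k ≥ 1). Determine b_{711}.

0

b_1 = 2, b_2 = 16, b_3 = 12, b_4 = 0, b_5 = 15, b_6 = 3, b_7 = 12, b_8 = 3, b_9 = 3, b_{10} = 18, b_{11} = 0, b_{12} = 12, b_{13} = 15, b_{14} = 18, b_{15} = 15, b_{16} = 15, b_{17} = 6, b_{18} = 0, b_{19} = 18, b_{20} = 12, b_{21} = 6, b_{22} = 12, b_{23} = 12, b_{24} = 9, b_{25} = 0, b_{26} = 6, b_{27} = 18, b_{28} = 9, b_{29} = 18, b_{30} = 18, b_{31} = 3, b_{32} = 0, b_{33} = 9, b_{34} = 6, b_{35} = 3, b_{36} = 6, b_{37} = 6, b_{38} = 15, b_{39} = 0, b_{40} = 3, b_{41} = 9, b_{42} = 15, b_{43} = 9, b_{44} = 9, b_{45} = 12, b_{46} = 0.
Since (b_{45}, b_{46}) = (b_3, b_4) = (12, 0) (two consecutive terms determine the rest), the sequence is eventually periodic: after a pre-period of length 2 it cycles with period 42.
For k ≥ 3, b_k depends only on (k - 3) mod 42. (711 - 3) mod 42 = 36, so b_{711} = b_{39} = 0.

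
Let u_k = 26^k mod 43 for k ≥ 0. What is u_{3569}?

Listing terms: u_0 = 1, u_1 = 26, u_2 = 31, u_3 = 32, u_4 = 15, u_5 = 3, u_6 = 35, u_7 = 7, u_8 = 10, u_9 = 2, u_{10} = 9, u_{11} = 19, u_{12} = 21, u_{13} = 30, u_{14} = 6, u_{15} = 27, u_{16} = 14, u_{17} = 20, u_{18} = 4, u_{19} = 18, u_{20} = 38, u_{21} = 42, u_{22} = 17, u_{23} = 12, u_{24} = 11, u_{25} = 28, u_{26} = 40, u_{27} = 8, u_{28} = 36, u_{29} = 33, u_{30} = 41, u_{31} = 34, u_{32} = 24, u_{33} = 22, u_{34} = 13, u_{35} = 37, u_{36} = 16, u_{37} = 29, u_{38} = 23, u_{39} = 39, u_{40} = 25, u_{41} = 5, u_{42} = 1.
Since u_{42} = u_0 = 1, the sequence is periodic with period 42.
So u_{3569} = u_{0 + ((3569-0) mod 42)} = u_{41} = 5.

5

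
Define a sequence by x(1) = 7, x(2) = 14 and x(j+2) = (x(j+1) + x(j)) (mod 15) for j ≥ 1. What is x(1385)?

1

Computing terms: x(1) = 7,  x(2) = 14,  x(3) = 6,  x(4) = 5,  x(5) = 11,  x(6) = 1,  x(7) = 12,  x(8) = 13,  x(9) = 10,  x(10) = 8,  x(11) = 3,  x(12) = 11,  x(13) = 14,  x(14) = 10,  x(15) = 9,  x(16) = 4,  x(17) = 13,  x(18) = 2,  x(19) = 0,  x(20) = 2,  x(21) = 2,  x(22) = 4,  x(23) = 6,  x(24) = 10,  x(25) = 1,  x(26) = 11,  x(27) = 12,  x(28) = 8,  x(29) = 5,  x(30) = 13,  x(31) = 3,  x(32) = 1,  x(33) = 4,  x(34) = 5,  x(35) = 9,  x(36) = 14,  x(37) = 8,  x(38) = 7,  x(39) = 0,  x(40) = 7,  x(41) = 7,  x(42) = 14.
The sequence repeats with period 40.
(1385 - 1) mod 40 = 24, so x(1385) = x(25) = 1.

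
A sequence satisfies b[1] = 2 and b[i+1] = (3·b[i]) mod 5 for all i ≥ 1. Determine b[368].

4

Listing terms: b[1] = 2, b[2] = 1, b[3] = 3, b[4] = 4, b[5] = 2.
Since b[5] = b[1] = 2, the sequence is periodic with period 4.
So b[368] = b[1 + ((368-1) mod 4)] = b[4] = 4.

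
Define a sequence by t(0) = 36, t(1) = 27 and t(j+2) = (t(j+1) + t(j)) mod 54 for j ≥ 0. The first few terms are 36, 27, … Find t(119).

45

t(0) = 36,  t(1) = 27,  t(2) = 9,  t(3) = 36,  t(4) = 45,  t(5) = 27,  t(6) = 18,  t(7) = 45,  t(8) = 9,  t(9) = 0,  t(10) = 9,  t(11) = 9,  t(12) = 18,  t(13) = 27,  t(14) = 45,  t(15) = 18,  t(16) = 9,  t(17) = 27,  t(18) = 36,  t(19) = 9,  t(20) = 45,  t(21) = 0,  t(22) = 45,  t(23) = 45,  t(24) = 36,  t(25) = 27.
Since (t(24), t(25)) = (t(0), t(1)) = (36, 27) (two consecutive terms determine the rest), the sequence is periodic with period 24.
(119 - 0) mod 24 = 23, so t(119) = t(23) = 45.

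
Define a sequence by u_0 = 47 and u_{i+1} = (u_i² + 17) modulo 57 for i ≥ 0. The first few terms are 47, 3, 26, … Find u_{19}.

3

Computing terms: u_0 = 47, u_1 = 3, u_2 = 26, u_3 = 9, u_4 = 41, u_5 = 45, u_6 = 47.
Since u_6 = u_0 = 47, the sequence is periodic with period 6.
So u_{19} = u_{0 + ((19-0) mod 6)} = u_1 = 3.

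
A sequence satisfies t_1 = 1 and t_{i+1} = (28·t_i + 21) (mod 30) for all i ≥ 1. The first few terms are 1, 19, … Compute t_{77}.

1

t_1 = 1, t_2 = 19, t_3 = 13, t_4 = 25, t_5 = 1.
Since t_5 = t_1 = 1, the sequence is periodic with period 4.
So t_{77} = t_{1 + ((77-1) mod 4)} = t_1 = 1.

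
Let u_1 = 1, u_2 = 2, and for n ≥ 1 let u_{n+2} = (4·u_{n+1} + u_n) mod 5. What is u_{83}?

Listing terms: u_1 = 1; u_2 = 2; u_3 = 4; u_4 = 3; u_5 = 1; u_6 = 2.
Since (u_5, u_6) = (u_1, u_2) = (1, 2) (two consecutive terms determine the rest), the sequence is periodic with period 4.
(83 - 1) mod 4 = 2, so u_{83} = u_3 = 4.

4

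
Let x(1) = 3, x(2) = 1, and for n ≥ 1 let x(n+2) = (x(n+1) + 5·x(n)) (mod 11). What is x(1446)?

8

We have x(1) = 3, x(2) = 1, x(3) = 5, x(4) = 10, x(5) = 2, x(6) = 8, x(7) = 7, x(8) = 3, x(9) = 5, x(10) = 9, x(11) = 1, x(12) = 2, x(13) = 7, x(14) = 6, x(15) = 8, x(16) = 5, x(17) = 1, x(18) = 4, x(19) = 9, x(20) = 7, x(21) = 8, x(22) = 10, x(23) = 6, x(24) = 1, x(25) = 9, x(26) = 3, x(27) = 4, x(28) = 8, x(29) = 6, x(30) = 2, x(31) = 10, x(32) = 9, x(33) = 4, x(34) = 5, x(35) = 3, x(36) = 6, x(37) = 10, x(38) = 7, x(39) = 2, x(40) = 4, x(41) = 3, x(42) = 1.
The sequence repeats with period 40.
(1446 - 1) mod 40 = 5, so x(1446) = x(6) = 8.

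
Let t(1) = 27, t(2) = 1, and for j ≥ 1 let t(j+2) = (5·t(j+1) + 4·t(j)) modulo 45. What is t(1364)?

29

Computing terms: t(1) = 27, t(2) = 1, t(3) = 23, t(4) = 29, t(5) = 12, t(6) = 41, t(7) = 28, t(8) = 34, t(9) = 12, t(10) = 16, t(11) = 38, t(12) = 29, t(13) = 27, t(14) = 26, t(15) = 13, t(16) = 34, t(17) = 42, t(18) = 31, t(19) = 8, t(20) = 29, t(21) = 42, t(22) = 11, t(23) = 43, t(24) = 34, t(25) = 27, t(26) = 1.
The sequence repeats with period 24.
(1364 - 1) mod 24 = 19, so t(1364) = t(20) = 29.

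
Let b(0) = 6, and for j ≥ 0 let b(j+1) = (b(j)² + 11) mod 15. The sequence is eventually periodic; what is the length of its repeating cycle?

Computing terms: b(0) = 6; b(1) = 2; b(2) = 0; b(3) = 11; b(4) = 12; b(5) = 5; b(6) = 6.
Since b(6) = b(0) = 6, the sequence is periodic with period 6.

6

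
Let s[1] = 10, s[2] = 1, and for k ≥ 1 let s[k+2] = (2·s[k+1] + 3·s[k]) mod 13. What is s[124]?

We have s[1] = 10; s[2] = 1; s[3] = 6; s[4] = 2; s[5] = 9; s[6] = 11; s[7] = 10; s[8] = 1.
Since (s[7], s[8]) = (s[1], s[2]) = (10, 1) (two consecutive terms determine the rest), the sequence is periodic with period 6.
So s[124] = s[1 + ((124-1) mod 6)] = s[4] = 2.

2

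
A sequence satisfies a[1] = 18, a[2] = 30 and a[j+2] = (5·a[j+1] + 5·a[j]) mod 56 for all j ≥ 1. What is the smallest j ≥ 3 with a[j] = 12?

a[1] = 18, a[2] = 30, a[3] = 16, a[4] = 6, a[5] = 54, a[6] = 20, a[7] = 34, a[8] = 46, a[9] = 8, a[10] = 46, a[11] = 46, a[12] = 12, a[13] = 10, a[14] = 54, a[15] = 40, a[16] = 22, a[17] = 30, a[18] = 36, a[19] = 50, a[20] = 38, a[21] = 48, a[22] = 38, a[23] = 38, a[24] = 44, a[25] = 18, a[26] = 30.
The sequence repeats with period 24.
The value 12 first appears (with j ≥ 3) at a[12].

12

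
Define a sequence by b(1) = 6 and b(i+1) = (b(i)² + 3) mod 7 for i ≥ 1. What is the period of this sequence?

Computing terms: b(1) = 6,  b(2) = 4,  b(3) = 5,  b(4) = 0,  b(5) = 3,  b(6) = 5.
Since b(6) = b(3) = 5, the sequence is eventually periodic: after a pre-period of length 2 it cycles with period 3.

3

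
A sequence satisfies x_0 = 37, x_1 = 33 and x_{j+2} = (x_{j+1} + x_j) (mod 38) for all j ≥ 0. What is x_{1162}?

x_0 = 37,  x_1 = 33,  x_2 = 32,  x_3 = 27,  x_4 = 21,  x_5 = 10,  x_6 = 31,  x_7 = 3,  x_8 = 34,  x_9 = 37,  x_{10} = 33.
Since (x_9, x_{10}) = (x_0, x_1) = (37, 33) (two consecutive terms determine the rest), the sequence is periodic with period 9.
(1162 - 0) mod 9 = 1, so x_{1162} = x_1 = 33.

33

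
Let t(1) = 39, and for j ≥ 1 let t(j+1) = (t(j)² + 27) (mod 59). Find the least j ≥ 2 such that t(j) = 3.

6

t(1) = 39, t(2) = 14, t(3) = 46, t(4) = 19, t(5) = 34, t(6) = 3, t(7) = 36, t(8) = 25, t(9) = 3.
Since t(9) = t(6) = 3, the sequence is eventually periodic: after a pre-period of length 5 it cycles with period 3.
The value 3 first appears (with j ≥ 2) at t(6).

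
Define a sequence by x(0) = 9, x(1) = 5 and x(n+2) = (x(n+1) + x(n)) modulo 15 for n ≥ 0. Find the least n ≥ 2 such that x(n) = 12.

Listing terms: x(0) = 9, x(1) = 5, x(2) = 14, x(3) = 4, x(4) = 3, x(5) = 7, x(6) = 10, x(7) = 2, x(8) = 12, x(9) = 14, x(10) = 11, x(11) = 10, x(12) = 6, x(13) = 1, x(14) = 7, x(15) = 8, x(16) = 0, x(17) = 8, x(18) = 8, x(19) = 1, x(20) = 9, x(21) = 10, x(22) = 4, x(23) = 14, x(24) = 3, x(25) = 2, x(26) = 5, x(27) = 7, x(28) = 12, x(29) = 4, x(30) = 1, x(31) = 5, x(32) = 6, x(33) = 11, x(34) = 2, x(35) = 13, x(36) = 0, x(37) = 13, x(38) = 13, x(39) = 11, x(40) = 9, x(41) = 5.
Since (x(40), x(41)) = (x(0), x(1)) = (9, 5) (two consecutive terms determine the rest), the sequence is periodic with period 40.
The value 12 first appears (with n ≥ 2) at x(8).

8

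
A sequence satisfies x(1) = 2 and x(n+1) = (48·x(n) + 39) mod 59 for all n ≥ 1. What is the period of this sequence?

x(1) = 2, x(2) = 17, x(3) = 29, x(4) = 15, x(5) = 51, x(6) = 9, x(7) = 58, x(8) = 50, x(9) = 20, x(10) = 55, x(11) = 24, x(12) = 11, x(13) = 36, x(14) = 56, x(15) = 13, x(16) = 14, x(17) = 3, x(18) = 6, x(19) = 32, x(20) = 41, x(21) = 1, x(22) = 28, x(23) = 26, x(24) = 48, x(25) = 42, x(26) = 49, x(27) = 31, x(28) = 52, x(29) = 57, x(30) = 2.
The sequence repeats with period 29.

29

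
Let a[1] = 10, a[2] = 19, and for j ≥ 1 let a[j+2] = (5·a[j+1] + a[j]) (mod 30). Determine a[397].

Computing terms: a[1] = 10; a[2] = 19; a[3] = 15; a[4] = 4; a[5] = 5; a[6] = 29; a[7] = 0; a[8] = 29; a[9] = 25; a[10] = 4; a[11] = 15; a[12] = 19; a[13] = 20; a[14] = 29; a[15] = 15; a[16] = 14; a[17] = 25; a[18] = 19; a[19] = 0; a[20] = 19; a[21] = 5; a[22] = 14; a[23] = 15; a[24] = 29; a[25] = 10; a[26] = 19.
The sequence repeats with period 24.
So a[397] = a[1 + ((397-1) mod 24)] = a[13] = 20.

20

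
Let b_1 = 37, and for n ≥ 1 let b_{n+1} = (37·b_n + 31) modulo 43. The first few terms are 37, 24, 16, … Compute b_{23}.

34

Listing terms: b_1 = 37; b_2 = 24; b_3 = 16; b_4 = 21; b_5 = 34; b_6 = 42; b_7 = 37.
The sequence repeats with period 6.
So b_{23} = b_{1 + ((23-1) mod 6)} = b_5 = 34.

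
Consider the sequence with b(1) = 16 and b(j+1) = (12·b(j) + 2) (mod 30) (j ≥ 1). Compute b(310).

Listing terms: b(1) = 16, b(2) = 14, b(3) = 20, b(4) = 2, b(5) = 26, b(6) = 14.
Since b(6) = b(2) = 14, the sequence is eventually periodic: after a pre-period of length 1 it cycles with period 4.
For j ≥ 2, b(j) depends only on (j - 2) mod 4. (310 - 2) mod 4 = 0, so b(310) = b(2) = 14.

14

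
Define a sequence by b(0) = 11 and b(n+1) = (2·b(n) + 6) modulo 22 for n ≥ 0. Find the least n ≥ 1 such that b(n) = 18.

2

We have b(0) = 11,  b(1) = 6,  b(2) = 18,  b(3) = 20,  b(4) = 2,  b(5) = 10,  b(6) = 4,  b(7) = 14,  b(8) = 12,  b(9) = 8,  b(10) = 0,  b(11) = 6.
Since b(11) = b(1) = 6, the sequence is eventually periodic: after a pre-period of length 1 it cycles with period 10.
The value 18 first appears (with n ≥ 1) at b(2).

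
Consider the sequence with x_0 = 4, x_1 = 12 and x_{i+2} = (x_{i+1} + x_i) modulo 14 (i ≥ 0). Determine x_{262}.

We have x_0 = 4,  x_1 = 12,  x_2 = 2,  x_3 = 0,  x_4 = 2,  x_5 = 2,  x_6 = 4,  x_7 = 6,  x_8 = 10,  x_9 = 2,  x_{10} = 12,  x_{11} = 0,  x_{12} = 12,  x_{13} = 12,  x_{14} = 10,  x_{15} = 8,  x_{16} = 4,  x_{17} = 12.
The sequence repeats with period 16.
So x_{262} = x_{0 + ((262-0) mod 16)} = x_6 = 4.

4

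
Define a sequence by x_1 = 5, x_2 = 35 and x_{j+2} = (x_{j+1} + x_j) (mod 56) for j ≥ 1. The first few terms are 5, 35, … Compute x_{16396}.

We have x_1 = 5, x_2 = 35, x_3 = 40, x_4 = 19, x_5 = 3, x_6 = 22, x_7 = 25, x_8 = 47, x_9 = 16, x_{10} = 7, x_{11} = 23, x_{12} = 30, x_{13} = 53, x_{14} = 27, x_{15} = 24, x_{16} = 51, x_{17} = 19, x_{18} = 14, x_{19} = 33, x_{20} = 47, x_{21} = 24, x_{22} = 15, x_{23} = 39, x_{24} = 54, x_{25} = 37, x_{26} = 35, x_{27} = 16, x_{28} = 51, x_{29} = 11, x_{30} = 6, x_{31} = 17, x_{32} = 23, x_{33} = 40, x_{34} = 7, x_{35} = 47, x_{36} = 54, x_{37} = 45, x_{38} = 43, x_{39} = 32, x_{40} = 19, x_{41} = 51, x_{42} = 14, x_{43} = 9, x_{44} = 23, x_{45} = 32, x_{46} = 55, x_{47} = 31, x_{48} = 30, x_{49} = 5, x_{50} = 35.
Since (x_{49}, x_{50}) = (x_1, x_2) = (5, 35) (two consecutive terms determine the rest), the sequence is periodic with period 48.
So x_{16396} = x_{1 + ((16396-1) mod 48)} = x_{28} = 51.

51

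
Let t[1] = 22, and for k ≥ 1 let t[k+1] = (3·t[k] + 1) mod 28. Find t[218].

11

We have t[1] = 22, t[2] = 11, t[3] = 6, t[4] = 19, t[5] = 2, t[6] = 7, t[7] = 22.
The sequence repeats with period 6.
(218 - 1) mod 6 = 1, so t[218] = t[2] = 11.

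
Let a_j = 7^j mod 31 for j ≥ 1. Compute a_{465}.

We have a_1 = 7, a_2 = 18, a_3 = 2, a_4 = 14, a_5 = 5, a_6 = 4, a_7 = 28, a_8 = 10, a_9 = 8, a_{10} = 25, a_{11} = 20, a_{12} = 16, a_{13} = 19, a_{14} = 9, a_{15} = 1, a_{16} = 7.
The sequence repeats with period 15.
(465 - 1) mod 15 = 14, so a_{465} = a_{15} = 1.

1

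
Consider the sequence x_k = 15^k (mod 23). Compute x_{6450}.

2

Listing terms: x_0 = 1, x_1 = 15, x_2 = 18, x_3 = 17, x_4 = 2, x_5 = 7, x_6 = 13, x_7 = 11, x_8 = 4, x_9 = 14, x_{10} = 3, x_{11} = 22, x_{12} = 8, x_{13} = 5, x_{14} = 6, x_{15} = 21, x_{16} = 16, x_{17} = 10, x_{18} = 12, x_{19} = 19, x_{20} = 9, x_{21} = 20, x_{22} = 1.
The sequence repeats with period 22.
(6450 - 0) mod 22 = 4, so x_{6450} = x_4 = 2.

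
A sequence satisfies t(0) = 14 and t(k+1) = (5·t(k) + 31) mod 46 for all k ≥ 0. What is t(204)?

34

t(0) = 14,  t(1) = 9,  t(2) = 30,  t(3) = 43,  t(4) = 16,  t(5) = 19,  t(6) = 34,  t(7) = 17,  t(8) = 24,  t(9) = 13,  t(10) = 4,  t(11) = 5,  t(12) = 10,  t(13) = 35,  t(14) = 22,  t(15) = 3,  t(16) = 0,  t(17) = 31,  t(18) = 2,  t(19) = 41,  t(20) = 6,  t(21) = 15,  t(22) = 14.
The sequence repeats with period 22.
So t(204) = t(0 + ((204-0) mod 22)) = t(6) = 34.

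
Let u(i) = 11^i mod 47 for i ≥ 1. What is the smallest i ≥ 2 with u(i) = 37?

u(1) = 11,  u(2) = 27,  u(3) = 15,  u(4) = 24,  u(5) = 29,  u(6) = 37,  u(7) = 31,  u(8) = 12,  u(9) = 38,  u(10) = 42,  u(11) = 39,  u(12) = 6,  u(13) = 19,  u(14) = 21,  u(15) = 43,  u(16) = 3,  u(17) = 33,  u(18) = 34,  u(19) = 45,  u(20) = 25,  u(21) = 40,  u(22) = 17,  u(23) = 46,  u(24) = 36,  u(25) = 20,  u(26) = 32,  u(27) = 23,  u(28) = 18,  u(29) = 10,  u(30) = 16,  u(31) = 35,  u(32) = 9,  u(33) = 5,  u(34) = 8,  u(35) = 41,  u(36) = 28,  u(37) = 26,  u(38) = 4,  u(39) = 44,  u(40) = 14,  u(41) = 13,  u(42) = 2,  u(43) = 22,  u(44) = 7,  u(45) = 30,  u(46) = 1,  u(47) = 11.
The sequence repeats with period 46.
The value 37 first appears (with i ≥ 2) at u(6).

6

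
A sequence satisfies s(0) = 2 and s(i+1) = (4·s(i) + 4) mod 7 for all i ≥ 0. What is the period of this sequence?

3

Listing terms: s(0) = 2,  s(1) = 5,  s(2) = 3,  s(3) = 2.
Since s(3) = s(0) = 2, the sequence is periodic with period 3.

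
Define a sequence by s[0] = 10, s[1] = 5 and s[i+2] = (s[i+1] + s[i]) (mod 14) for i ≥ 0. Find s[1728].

Computing terms: s[0] = 10; s[1] = 5; s[2] = 1; s[3] = 6; s[4] = 7; s[5] = 13; s[6] = 6; s[7] = 5; s[8] = 11; s[9] = 2; s[10] = 13; s[11] = 1; s[12] = 0; s[13] = 1; s[14] = 1; s[15] = 2; s[16] = 3; s[17] = 5; s[18] = 8; s[19] = 13; s[20] = 7; s[21] = 6; s[22] = 13; s[23] = 5; s[24] = 4; s[25] = 9; s[26] = 13; s[27] = 8; s[28] = 7; s[29] = 1; s[30] = 8; s[31] = 9; s[32] = 3; s[33] = 12; s[34] = 1; s[35] = 13; s[36] = 0; s[37] = 13; s[38] = 13; s[39] = 12; s[40] = 11; s[41] = 9; s[42] = 6; s[43] = 1; s[44] = 7; s[45] = 8; s[46] = 1; s[47] = 9; s[48] = 10; s[49] = 5.
Since (s[48], s[49]) = (s[0], s[1]) = (10, 5) (two consecutive terms determine the rest), the sequence is periodic with period 48.
(1728 - 0) mod 48 = 0, so s[1728] = s[0] = 10.

10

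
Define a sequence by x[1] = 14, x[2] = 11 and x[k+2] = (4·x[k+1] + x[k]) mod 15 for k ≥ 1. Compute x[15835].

10

Computing terms: x[1] = 14; x[2] = 11; x[3] = 13; x[4] = 3; x[5] = 10; x[6] = 13; x[7] = 2; x[8] = 6; x[9] = 11; x[10] = 5; x[11] = 1; x[12] = 9; x[13] = 7; x[14] = 7; x[15] = 5; x[16] = 12; x[17] = 8; x[18] = 14; x[19] = 4; x[20] = 0; x[21] = 4; x[22] = 1; x[23] = 8; x[24] = 3; x[25] = 5; x[26] = 8; x[27] = 7; x[28] = 6; x[29] = 1; x[30] = 10; x[31] = 11; x[32] = 9; x[33] = 2; x[34] = 2; x[35] = 10; x[36] = 12; x[37] = 13; x[38] = 4; x[39] = 14; x[40] = 0; x[41] = 14; x[42] = 11.
The sequence repeats with period 40.
So x[15835] = x[1 + ((15835-1) mod 40)] = x[35] = 10.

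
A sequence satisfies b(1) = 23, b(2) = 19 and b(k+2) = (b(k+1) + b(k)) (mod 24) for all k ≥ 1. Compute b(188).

7

b(1) = 23; b(2) = 19; b(3) = 18; b(4) = 13; b(5) = 7; b(6) = 20; b(7) = 3; b(8) = 23; b(9) = 2; b(10) = 1; b(11) = 3; b(12) = 4; b(13) = 7; b(14) = 11; b(15) = 18; b(16) = 5; b(17) = 23; b(18) = 4; b(19) = 3; b(20) = 7; b(21) = 10; b(22) = 17; b(23) = 3; b(24) = 20; b(25) = 23; b(26) = 19.
The sequence repeats with period 24.
(188 - 1) mod 24 = 19, so b(188) = b(20) = 7.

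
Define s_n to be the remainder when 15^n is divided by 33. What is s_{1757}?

27

Computing terms: s_1 = 15,  s_2 = 27,  s_3 = 9,  s_4 = 3,  s_5 = 12,  s_6 = 15.
The sequence repeats with period 5.
So s_{1757} = s_{1 + ((1757-1) mod 5)} = s_2 = 27.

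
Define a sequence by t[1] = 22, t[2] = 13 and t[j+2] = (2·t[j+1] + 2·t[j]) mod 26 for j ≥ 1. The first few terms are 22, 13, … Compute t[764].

t[1] = 22, t[2] = 13, t[3] = 18, t[4] = 10, t[5] = 4, t[6] = 2, t[7] = 12, t[8] = 2, t[9] = 2, t[10] = 8, t[11] = 20, t[12] = 4, t[13] = 22, t[14] = 0, t[15] = 18, t[16] = 10.
Since (t[15], t[16]) = (t[3], t[4]) = (18, 10) (two consecutive terms determine the rest), the sequence is eventually periodic: after a pre-period of length 2 it cycles with period 12.
For j ≥ 3, t[j] depends only on (j - 3) mod 12. (764 - 3) mod 12 = 5, so t[764] = t[8] = 2.

2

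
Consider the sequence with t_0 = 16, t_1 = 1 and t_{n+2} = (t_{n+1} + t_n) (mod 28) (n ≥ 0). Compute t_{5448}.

t_0 = 16; t_1 = 1; t_2 = 17; t_3 = 18; t_4 = 7; t_5 = 25; t_6 = 4; t_7 = 1; t_8 = 5; t_9 = 6; t_{10} = 11; t_{11} = 17; t_{12} = 0; t_{13} = 17; t_{14} = 17; t_{15} = 6; t_{16} = 23; t_{17} = 1; t_{18} = 24; t_{19} = 25; t_{20} = 21; t_{21} = 18; t_{22} = 11; t_{23} = 1; t_{24} = 12; t_{25} = 13; t_{26} = 25; t_{27} = 10; t_{28} = 7; t_{29} = 17; t_{30} = 24; t_{31} = 13; t_{32} = 9; t_{33} = 22; t_{34} = 3; t_{35} = 25; t_{36} = 0; t_{37} = 25; t_{38} = 25; t_{39} = 22; t_{40} = 19; t_{41} = 13; t_{42} = 4; t_{43} = 17; t_{44} = 21; t_{45} = 10; t_{46} = 3; t_{47} = 13; t_{48} = 16; t_{49} = 1.
The sequence repeats with period 48.
(5448 - 0) mod 48 = 24, so t_{5448} = t_{24} = 12.

12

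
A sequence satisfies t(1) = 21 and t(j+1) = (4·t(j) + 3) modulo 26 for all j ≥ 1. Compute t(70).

3

Listing terms: t(1) = 21; t(2) = 9; t(3) = 13; t(4) = 3; t(5) = 15; t(6) = 11; t(7) = 21.
Since t(7) = t(1) = 21, the sequence is periodic with period 6.
(70 - 1) mod 6 = 3, so t(70) = t(4) = 3.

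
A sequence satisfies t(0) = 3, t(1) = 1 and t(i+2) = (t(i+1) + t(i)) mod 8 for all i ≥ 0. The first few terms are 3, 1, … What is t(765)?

t(0) = 3; t(1) = 1; t(2) = 4; t(3) = 5; t(4) = 1; t(5) = 6; t(6) = 7; t(7) = 5; t(8) = 4; t(9) = 1; t(10) = 5; t(11) = 6; t(12) = 3; t(13) = 1.
The sequence repeats with period 12.
So t(765) = t(0 + ((765-0) mod 12)) = t(9) = 1.

1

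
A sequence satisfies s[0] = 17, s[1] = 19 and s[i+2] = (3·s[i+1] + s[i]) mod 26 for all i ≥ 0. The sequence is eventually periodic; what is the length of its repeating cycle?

12

s[0] = 17,  s[1] = 19,  s[2] = 22,  s[3] = 7,  s[4] = 17,  s[5] = 6,  s[6] = 9,  s[7] = 7,  s[8] = 4,  s[9] = 19,  s[10] = 9,  s[11] = 20,  s[12] = 17,  s[13] = 19.
Since (s[12], s[13]) = (s[0], s[1]) = (17, 19) (two consecutive terms determine the rest), the sequence is periodic with period 12.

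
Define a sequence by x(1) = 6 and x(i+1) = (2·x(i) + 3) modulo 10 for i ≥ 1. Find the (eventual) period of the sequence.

We have x(1) = 6, x(2) = 5, x(3) = 3, x(4) = 9, x(5) = 1, x(6) = 5.
Since x(6) = x(2) = 5, the sequence is eventually periodic: after a pre-period of length 1 it cycles with period 4.

4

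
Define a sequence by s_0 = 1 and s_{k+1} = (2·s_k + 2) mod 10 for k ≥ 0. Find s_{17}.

Listing terms: s_0 = 1, s_1 = 4, s_2 = 0, s_3 = 2, s_4 = 6, s_5 = 4.
Since s_5 = s_1 = 4, the sequence is eventually periodic: after a pre-period of length 1 it cycles with period 4.
For k ≥ 1, s_k depends only on (k - 1) mod 4. (17 - 1) mod 4 = 0, so s_{17} = s_1 = 4.

4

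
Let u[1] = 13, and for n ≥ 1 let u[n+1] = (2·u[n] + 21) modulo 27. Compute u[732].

Listing terms: u[1] = 13; u[2] = 20; u[3] = 7; u[4] = 8; u[5] = 10; u[6] = 14; u[7] = 22; u[8] = 11; u[9] = 16; u[10] = 26; u[11] = 19; u[12] = 5; u[13] = 4; u[14] = 2; u[15] = 25; u[16] = 17; u[17] = 1; u[18] = 23; u[19] = 13.
Since u[19] = u[1] = 13, the sequence is periodic with period 18.
So u[732] = u[1 + ((732-1) mod 18)] = u[12] = 5.

5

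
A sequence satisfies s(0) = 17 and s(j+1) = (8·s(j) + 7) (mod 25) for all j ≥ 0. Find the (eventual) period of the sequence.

Computing terms: s(0) = 17, s(1) = 18, s(2) = 1, s(3) = 15, s(4) = 2, s(5) = 23, s(6) = 16, s(7) = 10, s(8) = 12, s(9) = 3, s(10) = 6, s(11) = 5, s(12) = 22, s(13) = 8, s(14) = 21, s(15) = 0, s(16) = 7, s(17) = 13, s(18) = 11, s(19) = 20, s(20) = 17.
The sequence repeats with period 20.

20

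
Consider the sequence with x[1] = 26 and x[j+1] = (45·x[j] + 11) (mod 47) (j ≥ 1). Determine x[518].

43

x[1] = 26; x[2] = 6; x[3] = 46; x[4] = 13; x[5] = 32; x[6] = 41; x[7] = 23; x[8] = 12; x[9] = 34; x[10] = 37; x[11] = 31; x[12] = 43; x[13] = 19; x[14] = 20; x[15] = 18; x[16] = 22; x[17] = 14; x[18] = 30; x[19] = 45; x[20] = 15; x[21] = 28; x[22] = 2; x[23] = 7; x[24] = 44; x[25] = 17; x[26] = 24; x[27] = 10; x[28] = 38; x[29] = 29; x[30] = 0; x[31] = 11; x[32] = 36; x[33] = 33; x[34] = 39; x[35] = 27; x[36] = 4; x[37] = 3; x[38] = 5; x[39] = 1; x[40] = 9; x[41] = 40; x[42] = 25; x[43] = 8; x[44] = 42; x[45] = 21; x[46] = 16; x[47] = 26.
The sequence repeats with period 46.
So x[518] = x[1 + ((518-1) mod 46)] = x[12] = 43.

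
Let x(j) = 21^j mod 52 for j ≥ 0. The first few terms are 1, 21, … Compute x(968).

Computing terms: x(0) = 1, x(1) = 21, x(2) = 25, x(3) = 5, x(4) = 1.
Since x(4) = x(0) = 1, the sequence is periodic with period 4.
(968 - 0) mod 4 = 0, so x(968) = x(0) = 1.

1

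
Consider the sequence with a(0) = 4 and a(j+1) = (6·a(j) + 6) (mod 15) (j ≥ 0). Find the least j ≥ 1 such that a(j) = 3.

4

Listing terms: a(0) = 4, a(1) = 0, a(2) = 6, a(3) = 12, a(4) = 3, a(5) = 9, a(6) = 0.
Since a(6) = a(1) = 0, the sequence is eventually periodic: after a pre-period of length 1 it cycles with period 5.
The value 3 first appears (with j ≥ 1) at a(4).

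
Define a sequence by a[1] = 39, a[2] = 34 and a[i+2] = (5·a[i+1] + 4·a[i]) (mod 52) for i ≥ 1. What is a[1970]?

We have a[1] = 39, a[2] = 34, a[3] = 14, a[4] = 50, a[5] = 46, a[6] = 14, a[7] = 46, a[8] = 26, a[9] = 2, a[10] = 10, a[11] = 6, a[12] = 18, a[13] = 10, a[14] = 18, a[15] = 26, a[16] = 46, a[17] = 22, a[18] = 34, a[19] = 50, a[20] = 22, a[21] = 50, a[22] = 26, a[23] = 18, a[24] = 38, a[25] = 2, a[26] = 6, a[27] = 38, a[28] = 6, a[29] = 26, a[30] = 50, a[31] = 42, a[32] = 46, a[33] = 34, a[34] = 42, a[35] = 34, a[36] = 26, a[37] = 6, a[38] = 30, a[39] = 18, a[40] = 2, a[41] = 30, a[42] = 2, a[43] = 26, a[44] = 34, a[45] = 14.
Since (a[44], a[45]) = (a[2], a[3]) = (34, 14) (two consecutive terms determine the rest), the sequence is eventually periodic: after a pre-period of length 1 it cycles with period 42.
For i ≥ 2, a[i] depends only on (i - 2) mod 42. (1970 - 2) mod 42 = 36, so a[1970] = a[38] = 30.

30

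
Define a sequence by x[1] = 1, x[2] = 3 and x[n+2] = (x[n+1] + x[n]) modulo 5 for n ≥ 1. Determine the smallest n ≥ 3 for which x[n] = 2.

x[1] = 1,  x[2] = 3,  x[3] = 4,  x[4] = 2,  x[5] = 1,  x[6] = 3.
Since (x[5], x[6]) = (x[1], x[2]) = (1, 3) (two consecutive terms determine the rest), the sequence is periodic with period 4.
The value 2 first appears (with n ≥ 3) at x[4].

4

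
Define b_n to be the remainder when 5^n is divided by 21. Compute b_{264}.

1

Computing terms: b_1 = 5; b_2 = 4; b_3 = 20; b_4 = 16; b_5 = 17; b_6 = 1; b_7 = 5.
The sequence repeats with period 6.
So b_{264} = b_{1 + ((264-1) mod 6)} = b_6 = 1.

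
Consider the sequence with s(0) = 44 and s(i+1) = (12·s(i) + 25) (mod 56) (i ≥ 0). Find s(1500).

37

s(0) = 44, s(1) = 49, s(2) = 53, s(3) = 45, s(4) = 5, s(5) = 29, s(6) = 37, s(7) = 21, s(8) = 53.
Since s(8) = s(2) = 53, the sequence is eventually periodic: after a pre-period of length 2 it cycles with period 6.
For i ≥ 2, s(i) depends only on (i - 2) mod 6. (1500 - 2) mod 6 = 4, so s(1500) = s(6) = 37.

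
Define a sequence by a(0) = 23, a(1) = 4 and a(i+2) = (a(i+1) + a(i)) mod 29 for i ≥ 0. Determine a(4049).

2

Computing terms: a(0) = 23,  a(1) = 4,  a(2) = 27,  a(3) = 2,  a(4) = 0,  a(5) = 2,  a(6) = 2,  a(7) = 4,  a(8) = 6,  a(9) = 10,  a(10) = 16,  a(11) = 26,  a(12) = 13,  a(13) = 10,  a(14) = 23,  a(15) = 4.
The sequence repeats with period 14.
So a(4049) = a(0 + ((4049-0) mod 14)) = a(3) = 2.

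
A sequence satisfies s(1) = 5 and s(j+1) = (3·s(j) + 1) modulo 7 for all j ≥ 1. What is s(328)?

1

We have s(1) = 5,  s(2) = 2,  s(3) = 0,  s(4) = 1,  s(5) = 4,  s(6) = 6,  s(7) = 5.
The sequence repeats with period 6.
(328 - 1) mod 6 = 3, so s(328) = s(4) = 1.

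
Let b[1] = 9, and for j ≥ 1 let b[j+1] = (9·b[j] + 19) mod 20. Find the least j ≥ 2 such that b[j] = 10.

4

Computing terms: b[1] = 9,  b[2] = 0,  b[3] = 19,  b[4] = 10,  b[5] = 9.
The sequence repeats with period 4.
The value 10 first appears (with j ≥ 2) at b[4].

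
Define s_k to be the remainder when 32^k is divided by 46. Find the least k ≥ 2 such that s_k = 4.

Listing terms: s_1 = 32,  s_2 = 12,  s_3 = 16,  s_4 = 6,  s_5 = 8,  s_6 = 26,  s_7 = 4,  s_8 = 36,  s_9 = 2,  s_{10} = 18,  s_{11} = 24,  s_{12} = 32.
The sequence repeats with period 11.
The value 4 first appears (with k ≥ 2) at s_7.

7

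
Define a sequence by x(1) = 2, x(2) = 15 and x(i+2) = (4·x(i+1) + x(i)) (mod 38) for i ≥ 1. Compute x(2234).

15

Computing terms: x(1) = 2; x(2) = 15; x(3) = 24; x(4) = 35; x(5) = 12; x(6) = 7; x(7) = 2; x(8) = 15.
The sequence repeats with period 6.
(2234 - 1) mod 6 = 1, so x(2234) = x(2) = 15.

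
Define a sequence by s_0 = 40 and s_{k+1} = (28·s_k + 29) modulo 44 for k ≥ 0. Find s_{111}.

Listing terms: s_0 = 40; s_1 = 5; s_2 = 37; s_3 = 9; s_4 = 17; s_5 = 21; s_6 = 1; s_7 = 13; s_8 = 41; s_9 = 33; s_{10} = 29; s_{11} = 5.
Since s_{11} = s_1 = 5, the sequence is eventually periodic: after a pre-period of length 1 it cycles with period 10.
For k ≥ 1, s_k depends only on (k - 1) mod 10. (111 - 1) mod 10 = 0, so s_{111} = s_1 = 5.

5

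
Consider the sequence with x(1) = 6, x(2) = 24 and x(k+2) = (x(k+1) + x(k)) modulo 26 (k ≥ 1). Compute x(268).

2

x(1) = 6, x(2) = 24, x(3) = 4, x(4) = 2, x(5) = 6, x(6) = 8, x(7) = 14, x(8) = 22, x(9) = 10, x(10) = 6, x(11) = 16, x(12) = 22, x(13) = 12, x(14) = 8, x(15) = 20, x(16) = 2, x(17) = 22, x(18) = 24, x(19) = 20, x(20) = 18, x(21) = 12, x(22) = 4, x(23) = 16, x(24) = 20, x(25) = 10, x(26) = 4, x(27) = 14, x(28) = 18, x(29) = 6, x(30) = 24.
Since (x(29), x(30)) = (x(1), x(2)) = (6, 24) (two consecutive terms determine the rest), the sequence is periodic with period 28.
So x(268) = x(1 + ((268-1) mod 28)) = x(16) = 2.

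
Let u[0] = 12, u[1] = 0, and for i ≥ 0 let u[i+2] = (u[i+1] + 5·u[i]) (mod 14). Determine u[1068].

Listing terms: u[0] = 12; u[1] = 0; u[2] = 4; u[3] = 4; u[4] = 10; u[5] = 2; u[6] = 10; u[7] = 6; u[8] = 0; u[9] = 2; u[10] = 2; u[11] = 12; u[12] = 8; u[13] = 12; u[14] = 10; u[15] = 0; u[16] = 8; u[17] = 8; u[18] = 6; u[19] = 4; u[20] = 6; u[21] = 12; u[22] = 0.
Since (u[21], u[22]) = (u[0], u[1]) = (12, 0) (two consecutive terms determine the rest), the sequence is periodic with period 21.
So u[1068] = u[0 + ((1068-0) mod 21)] = u[18] = 6.

6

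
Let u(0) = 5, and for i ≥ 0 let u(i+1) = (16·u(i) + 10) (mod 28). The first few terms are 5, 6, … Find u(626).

u(0) = 5,  u(1) = 6,  u(2) = 22,  u(3) = 26,  u(4) = 6.
Since u(4) = u(1) = 6, the sequence is eventually periodic: after a pre-period of length 1 it cycles with period 3.
For i ≥ 1, u(i) depends only on (i - 1) mod 3. (626 - 1) mod 3 = 1, so u(626) = u(2) = 22.

22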